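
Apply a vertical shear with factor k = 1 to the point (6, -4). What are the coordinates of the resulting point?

Shear matrix for vertical shear with factor k = 1:
[[1, 0], [1, 1]]
Result: (6, -4) → (6, 2)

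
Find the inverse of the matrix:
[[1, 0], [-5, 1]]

For [[a,b],[c,d]], inverse = (1/det)·[[d,-b],[-c,a]]
det = (1)(1) - (0)(-5) = 1 - 0 = 1
Inverse = [[1, 0], [5, 1]]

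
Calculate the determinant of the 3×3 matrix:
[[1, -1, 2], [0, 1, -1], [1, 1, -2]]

Expansion along first row:
det = 1·det([[1,-1],[1,-2]]) - -1·det([[0,-1],[1,-2]]) + 2·det([[0,1],[1,1]])
    = 1·(1·-2 - -1·1) - -1·(0·-2 - -1·1) + 2·(0·1 - 1·1)
    = 1·-1 - -1·1 + 2·-1
    = -1 + 1 + -2 = -2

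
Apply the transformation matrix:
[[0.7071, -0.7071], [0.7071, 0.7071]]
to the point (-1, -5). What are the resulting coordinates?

Matrix multiplication:
[[0.7071, -0.7071], [0.7071, 0.7071]] × [-1, -5]ᵀ
= [(0.7071)(-1) + (-0.7071)(-5), (0.7071)(-1) + (0.7071)(-5)]ᵀ
= [2.8284, -4.2426]ᵀ
Result: (2.8284, -4.2426)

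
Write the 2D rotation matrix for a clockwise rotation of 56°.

Rotation matrix formula: [[cos θ, -sin θ], [sin θ, cos θ]]
A clockwise rotation by 56° is equivalent to a counterclockwise rotation by -56°.
For θ = -56°:
cos(-56°) = 0.5592
sin(-56°) = -0.8290
Result: [[0.5592, 0.8290], [-0.8290, 0.5592]]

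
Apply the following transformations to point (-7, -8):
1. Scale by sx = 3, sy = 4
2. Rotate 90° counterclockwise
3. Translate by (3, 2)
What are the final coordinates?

Step 1: Scale → (-21, -32)
Step 2: Rotate 90° → (32, -21)
Step 3: Translate → (35, -19)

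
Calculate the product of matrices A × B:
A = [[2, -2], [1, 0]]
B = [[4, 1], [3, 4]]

Matrix multiplication:
C[0][0] = 2×4 + -2×3 = 2
C[0][1] = 2×1 + -2×4 = -6
C[1][0] = 1×4 + 0×3 = 4
C[1][1] = 1×1 + 0×4 = 1
Result: [[2, -6], [4, 1]]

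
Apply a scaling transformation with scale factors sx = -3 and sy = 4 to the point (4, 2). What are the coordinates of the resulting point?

Scaling matrix:
[[-3, 0], [0, 4]]
Result: (4 × -3, 2 × 4) = (-12, 8)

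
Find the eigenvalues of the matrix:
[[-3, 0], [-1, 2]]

Characteristic equation: det(A - λI) = 0
λ² - (trace)λ + (det) = 0
trace = -3 + 2 = -1, det = (-3)(2) - (0)(-1) = -6
λ² - (-1)λ + (-6) = 0
λ = (-1 ± √((-1)² - 4·(-6))) / 2 = (-1 ± √25) / 2
Solving: λ = -3, 2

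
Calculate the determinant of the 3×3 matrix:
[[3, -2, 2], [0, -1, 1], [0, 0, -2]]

Expansion along first row:
det = 3·det([[-1,1],[0,-2]]) - -2·det([[0,1],[0,-2]]) + 2·det([[0,-1],[0,0]])
    = 3·(-1·-2 - 1·0) - -2·(0·-2 - 1·0) + 2·(0·0 - -1·0)
    = 3·2 - -2·0 + 2·0
    = 6 + 0 + 0 = 6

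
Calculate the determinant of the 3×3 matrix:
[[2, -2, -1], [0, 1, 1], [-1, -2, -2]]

Expansion along first row:
det = 2·det([[1,1],[-2,-2]]) - -2·det([[0,1],[-1,-2]]) + -1·det([[0,1],[-1,-2]])
    = 2·(1·-2 - 1·-2) - -2·(0·-2 - 1·-1) + -1·(0·-2 - 1·-1)
    = 2·0 - -2·1 + -1·1
    = 0 + 2 + -1 = 1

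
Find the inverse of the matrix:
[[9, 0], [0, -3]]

For [[a,b],[c,d]], inverse = (1/det)·[[d,-b],[-c,a]]
det = (9)(-3) - (0)(0) = -27 - 0 = -27
Inverse = (1/-27)·[[-3, 0], [0, 9]]
= [[1/9, 0], [0, -1/3]]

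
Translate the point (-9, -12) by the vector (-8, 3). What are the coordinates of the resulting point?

Translation by (-8, 3) (homogeneous matrix [[1, 0, -8], [0, 1, 3], [0, 0, 1]]):
x' = -9 + -8 = -17
y' = -12 + 3 = -9
Result: (-17, -9)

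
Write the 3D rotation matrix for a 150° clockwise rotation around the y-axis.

Rotation matrix for clockwise 150° around y-axis:
A clockwise rotation by 150° is a counterclockwise rotation by -150°.
cos(-150°) = -√3/2, sin(-150°) = -1/2
Result: [[-√3/2, 0, -1/2], [0, 1, 0], [1/2, 0, -√3/2]]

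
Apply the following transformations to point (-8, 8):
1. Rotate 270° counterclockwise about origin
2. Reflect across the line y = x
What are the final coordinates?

Step 1: Rotate 270° → (8, 8)
Step 2: Reflect across line y = x → (8, 8)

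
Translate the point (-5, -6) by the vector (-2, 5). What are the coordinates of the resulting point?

Translation by (-2, 5) (homogeneous matrix [[1, 0, -2], [0, 1, 5], [0, 0, 1]]):
x' = -5 + -2 = -7
y' = -6 + 5 = -1
Result: (-7, -1)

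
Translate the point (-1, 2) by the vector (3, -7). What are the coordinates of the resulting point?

Translation by (3, -7) (homogeneous matrix [[1, 0, 3], [0, 1, -7], [0, 0, 1]]):
x' = -1 + 3 = 2
y' = 2 + -7 = -5
Result: (2, -5)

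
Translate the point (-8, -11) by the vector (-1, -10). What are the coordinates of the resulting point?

Translation by (-1, -10) (homogeneous matrix [[1, 0, -1], [0, 1, -10], [0, 0, 1]]):
x' = -8 + -1 = -9
y' = -11 + -10 = -21
Result: (-9, -21)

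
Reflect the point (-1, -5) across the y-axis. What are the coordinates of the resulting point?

Reflection across y-axis: (-1, -5) → (1, -5)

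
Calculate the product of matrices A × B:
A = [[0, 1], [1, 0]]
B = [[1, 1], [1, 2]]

Matrix multiplication:
C[0][0] = 0×1 + 1×1 = 1
C[0][1] = 0×1 + 1×2 = 2
C[1][0] = 1×1 + 0×1 = 1
C[1][1] = 1×1 + 0×2 = 1
Result: [[1, 2], [1, 1]]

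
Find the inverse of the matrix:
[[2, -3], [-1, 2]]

For [[a,b],[c,d]], inverse = (1/det)·[[d,-b],[-c,a]]
det = (2)(2) - (-3)(-1) = 4 - 3 = 1
Inverse = [[2, 3], [1, 2]]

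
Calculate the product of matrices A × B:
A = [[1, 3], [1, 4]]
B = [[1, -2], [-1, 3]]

Matrix multiplication:
C[0][0] = 1×1 + 3×-1 = -2
C[0][1] = 1×-2 + 3×3 = 7
C[1][0] = 1×1 + 4×-1 = -3
C[1][1] = 1×-2 + 4×3 = 10
Result: [[-2, 7], [-3, 10]]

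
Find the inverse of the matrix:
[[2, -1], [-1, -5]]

For [[a,b],[c,d]], inverse = (1/det)·[[d,-b],[-c,a]]
det = (2)(-5) - (-1)(-1) = -10 - 1 = -11
Inverse = (1/-11)·[[-5, 1], [1, 2]]
= [[5/11, -1/11], [-1/11, -2/11]]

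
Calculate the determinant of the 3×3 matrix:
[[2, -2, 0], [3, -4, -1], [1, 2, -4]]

Expansion along first row:
det = 2·det([[-4,-1],[2,-4]]) - -2·det([[3,-1],[1,-4]]) + 0·det([[3,-4],[1,2]])
    = 2·(-4·-4 - -1·2) - -2·(3·-4 - -1·1) + 0·(3·2 - -4·1)
    = 2·18 - -2·-11 + 0·10
    = 36 + -22 + 0 = 14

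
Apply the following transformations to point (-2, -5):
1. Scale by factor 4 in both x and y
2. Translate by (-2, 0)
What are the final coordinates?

Step 1: Scale (-2, -5) by 4 → (-8, -20)
Step 2: Translate by (-2, 0) → (-10, -20)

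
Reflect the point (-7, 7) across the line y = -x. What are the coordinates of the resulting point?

Reflection across line y = -x: (-7, 7) → (-7, 7)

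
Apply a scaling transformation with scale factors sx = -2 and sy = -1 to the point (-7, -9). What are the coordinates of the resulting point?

Scaling matrix:
[[-2, 0], [0, -1]]
Result: (-7 × -2, -9 × -1) = (14, 9)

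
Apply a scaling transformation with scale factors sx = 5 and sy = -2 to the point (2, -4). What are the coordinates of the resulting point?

Scaling matrix:
[[5, 0], [0, -2]]
Result: (2 × 5, -4 × -2) = (10, 8)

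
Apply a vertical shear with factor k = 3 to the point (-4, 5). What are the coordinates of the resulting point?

Shear matrix for vertical shear with factor k = 3:
[[1, 0], [3, 1]]
Result: (-4, 5) → (-4, -7)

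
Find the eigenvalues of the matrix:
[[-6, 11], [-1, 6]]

Characteristic equation: det(A - λI) = 0
λ² - (trace)λ + (det) = 0
trace = -6 + 6 = 0, det = (-6)(6) - (11)(-1) = -25
λ² - (0)λ + (-25) = 0
λ = (0 ± √((0)² - 4·(-25))) / 2 = (0 ± √100) / 2
Solving: λ = -5, 5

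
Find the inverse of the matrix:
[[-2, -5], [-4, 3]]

For [[a,b],[c,d]], inverse = (1/det)·[[d,-b],[-c,a]]
det = (-2)(3) - (-5)(-4) = -6 - 20 = -26
Inverse = (1/-26)·[[3, 5], [4, -2]]
= [[-3/26, -5/26], [-2/13, 1/13]]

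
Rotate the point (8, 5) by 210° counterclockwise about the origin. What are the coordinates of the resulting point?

Rotation matrix for 210°: [[cos 210°, -sin 210°], [sin 210°, cos 210°]] ≈ [[-0.866025, 0.500000], [-0.500000, -0.866025]]
[[-0.866025, 0.500000], [-0.500000, -0.866025]] × [8, 5]ᵀ ≈ [-4.4282, -8.3301]ᵀ
Result: (-4.4282, -8.3301)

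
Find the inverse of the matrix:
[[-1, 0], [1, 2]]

For [[a,b],[c,d]], inverse = (1/det)·[[d,-b],[-c,a]]
det = (-1)(2) - (0)(1) = -2 - 0 = -2
Inverse = (1/-2)·[[2, 0], [-1, -1]]
= [[-1, 0], [1/2, 1/2]]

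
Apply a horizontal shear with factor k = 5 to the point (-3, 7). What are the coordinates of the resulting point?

Shear matrix for horizontal shear with factor k = 5:
[[1, 5], [0, 1]]
Result: (-3, 7) → (32, 7)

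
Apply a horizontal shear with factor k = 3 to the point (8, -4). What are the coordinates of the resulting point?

Shear matrix for horizontal shear with factor k = 3:
[[1, 3], [0, 1]]
Result: (8, -4) → (-4, -4)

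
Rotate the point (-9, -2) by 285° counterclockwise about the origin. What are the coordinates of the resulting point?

Rotation matrix for 285°: [[cos 285°, -sin 285°], [sin 285°, cos 285°]] ≈ [[0.258819, 0.965926], [-0.965926, 0.258819]]
[[0.258819, 0.965926], [-0.965926, 0.258819]] × [-9, -2]ᵀ ≈ [-4.2612, 8.1757]ᵀ
Result: (-4.2612, 8.1757)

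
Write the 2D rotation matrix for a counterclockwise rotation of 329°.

Rotation matrix formula: [[cos θ, -sin θ], [sin θ, cos θ]]
For θ = 329°:
cos(329°) = 0.8572
sin(329°) = -0.5150
Result: [[0.8572, 0.5150], [-0.5150, 0.8572]]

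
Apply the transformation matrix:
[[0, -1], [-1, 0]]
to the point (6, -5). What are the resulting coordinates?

Matrix multiplication:
[[0, -1], [-1, 0]] × [6, -5]ᵀ
= [(0)(6) + (-1)(-5), (-1)(6) + (0)(-5)]ᵀ
= [5, -6]ᵀ
Result: (5, -6)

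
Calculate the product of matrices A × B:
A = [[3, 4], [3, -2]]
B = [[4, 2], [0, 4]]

Matrix multiplication:
C[0][0] = 3×4 + 4×0 = 12
C[0][1] = 3×2 + 4×4 = 22
C[1][0] = 3×4 + -2×0 = 12
C[1][1] = 3×2 + -2×4 = -2
Result: [[12, 22], [12, -2]]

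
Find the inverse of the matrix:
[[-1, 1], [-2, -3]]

For [[a,b],[c,d]], inverse = (1/det)·[[d,-b],[-c,a]]
det = (-1)(-3) - (1)(-2) = 3 - -2 = 5
Inverse = (1/5)·[[-3, -1], [2, -1]]
= [[-3/5, -1/5], [2/5, -1/5]]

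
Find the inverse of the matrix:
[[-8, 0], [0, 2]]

For [[a,b],[c,d]], inverse = (1/det)·[[d,-b],[-c,a]]
det = (-8)(2) - (0)(0) = -16 - 0 = -16
Inverse = (1/-16)·[[2, 0], [0, -8]]
= [[-1/8, 0], [0, 1/2]]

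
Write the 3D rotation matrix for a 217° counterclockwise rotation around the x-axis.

Rotation matrix for counterclockwise 217° around x-axis:
cos(217°) = -0.7986, sin(217°) = -0.6018
Result: [[1, 0, 0], [0, -0.7986, 0.6018], [0, -0.6018, -0.7986]]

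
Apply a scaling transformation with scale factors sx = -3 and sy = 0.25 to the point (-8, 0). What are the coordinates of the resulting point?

Scaling matrix:
[[-3, 0], [0, 0.25]]
Result: (-8 × -3, 0 × 0.25) = (24, 0)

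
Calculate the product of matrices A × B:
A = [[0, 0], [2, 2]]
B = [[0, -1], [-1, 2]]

Matrix multiplication:
C[0][0] = 0×0 + 0×-1 = 0
C[0][1] = 0×-1 + 0×2 = 0
C[1][0] = 2×0 + 2×-1 = -2
C[1][1] = 2×-1 + 2×2 = 2
Result: [[0, 0], [-2, 2]]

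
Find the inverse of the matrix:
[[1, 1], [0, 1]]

For [[a,b],[c,d]], inverse = (1/det)·[[d,-b],[-c,a]]
det = (1)(1) - (1)(0) = 1 - 0 = 1
Inverse = [[1, -1], [0, 1]]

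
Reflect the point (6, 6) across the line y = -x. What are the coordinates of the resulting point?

Reflection across line y = -x: (6, 6) → (-6, -6)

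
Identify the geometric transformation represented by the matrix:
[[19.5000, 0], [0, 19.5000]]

This matrix represents: uniform scaling by factor 19.5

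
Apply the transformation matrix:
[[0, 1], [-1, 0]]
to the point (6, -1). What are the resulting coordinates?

Matrix multiplication:
[[0, 1], [-1, 0]] × [6, -1]ᵀ
= [(0)(6) + (1)(-1), (-1)(6) + (0)(-1)]ᵀ
= [-1, -6]ᵀ
Result: (-1, -6)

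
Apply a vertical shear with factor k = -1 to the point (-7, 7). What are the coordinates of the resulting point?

Shear matrix for vertical shear with factor k = -1:
[[1, 0], [-1, 1]]
Result: (-7, 7) → (-7, 14)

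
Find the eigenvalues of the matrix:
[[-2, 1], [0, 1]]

Characteristic equation: det(A - λI) = 0
λ² - (trace)λ + (det) = 0
trace = -2 + 1 = -1, det = (-2)(1) - (1)(0) = -2
λ² - (-1)λ + (-2) = 0
λ = (-1 ± √((-1)² - 4·(-2))) / 2 = (-1 ± √9) / 2
Solving: λ = -2, 1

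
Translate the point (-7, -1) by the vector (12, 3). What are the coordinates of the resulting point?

Translation by (12, 3) (homogeneous matrix [[1, 0, 12], [0, 1, 3], [0, 0, 1]]):
x' = -7 + 12 = 5
y' = -1 + 3 = 2
Result: (5, 2)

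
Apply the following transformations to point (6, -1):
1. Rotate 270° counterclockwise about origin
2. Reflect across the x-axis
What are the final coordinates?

Step 1: Rotate 270° → (-1, -6)
Step 2: Reflect across x-axis → (-1, 6)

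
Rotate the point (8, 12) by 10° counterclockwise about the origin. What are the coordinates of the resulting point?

Rotation matrix for 10°: [[cos 10°, -sin 10°], [sin 10°, cos 10°]] ≈ [[0.984808, -0.173648], [0.173648, 0.984808]]
[[0.984808, -0.173648], [0.173648, 0.984808]] × [8, 12]ᵀ ≈ [5.7947, 13.2069]ᵀ
Result: (5.7947, 13.2069)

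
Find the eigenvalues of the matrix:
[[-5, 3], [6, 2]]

Characteristic equation: det(A - λI) = 0
λ² - (trace)λ + (det) = 0
trace = -5 + 2 = -3, det = (-5)(2) - (3)(6) = -28
λ² - (-3)λ + (-28) = 0
λ = (-3 ± √((-3)² - 4·(-28))) / 2 = (-3 ± √121) / 2
Solving: λ = -7, 4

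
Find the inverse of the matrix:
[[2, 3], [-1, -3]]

For [[a,b],[c,d]], inverse = (1/det)·[[d,-b],[-c,a]]
det = (2)(-3) - (3)(-1) = -6 - -3 = -3
Inverse = (1/-3)·[[-3, -3], [1, 2]]
= [[1, 1], [-1/3, -2/3]]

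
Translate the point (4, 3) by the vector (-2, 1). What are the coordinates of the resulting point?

Translation by (-2, 1) (homogeneous matrix [[1, 0, -2], [0, 1, 1], [0, 0, 1]]):
x' = 4 + -2 = 2
y' = 3 + 1 = 4
Result: (2, 4)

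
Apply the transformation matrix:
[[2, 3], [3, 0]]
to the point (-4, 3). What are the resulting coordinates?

Matrix multiplication:
[[2, 3], [3, 0]] × [-4, 3]ᵀ
= [(2)(-4) + (3)(3), (3)(-4) + (0)(3)]ᵀ
= [1, -12]ᵀ
Result: (1, -12)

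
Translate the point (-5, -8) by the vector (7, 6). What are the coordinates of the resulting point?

Translation by (7, 6) (homogeneous matrix [[1, 0, 7], [0, 1, 6], [0, 0, 1]]):
x' = -5 + 7 = 2
y' = -8 + 6 = -2
Result: (2, -2)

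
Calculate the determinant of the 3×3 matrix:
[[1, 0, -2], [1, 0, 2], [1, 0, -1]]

Expansion along first row:
det = 1·det([[0,2],[0,-1]]) - 0·det([[1,2],[1,-1]]) + -2·det([[1,0],[1,0]])
    = 1·(0·-1 - 2·0) - 0·(1·-1 - 2·1) + -2·(1·0 - 0·1)
    = 1·0 - 0·-3 + -2·0
    = 0 + 0 + 0 = 0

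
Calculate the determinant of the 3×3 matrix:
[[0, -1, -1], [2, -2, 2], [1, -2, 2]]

Expansion along first row:
det = 0·det([[-2,2],[-2,2]]) - -1·det([[2,2],[1,2]]) + -1·det([[2,-2],[1,-2]])
    = 0·(-2·2 - 2·-2) - -1·(2·2 - 2·1) + -1·(2·-2 - -2·1)
    = 0·0 - -1·2 + -1·-2
    = 0 + 2 + 2 = 4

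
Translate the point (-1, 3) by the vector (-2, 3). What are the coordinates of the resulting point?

Translation by (-2, 3) (homogeneous matrix [[1, 0, -2], [0, 1, 3], [0, 0, 1]]):
x' = -1 + -2 = -3
y' = 3 + 3 = 6
Result: (-3, 6)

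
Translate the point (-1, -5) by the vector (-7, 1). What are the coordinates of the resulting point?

Translation by (-7, 1) (homogeneous matrix [[1, 0, -7], [0, 1, 1], [0, 0, 1]]):
x' = -1 + -7 = -8
y' = -5 + 1 = -4
Result: (-8, -4)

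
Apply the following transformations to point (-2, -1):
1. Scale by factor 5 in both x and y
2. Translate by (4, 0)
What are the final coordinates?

Step 1: Scale (-2, -1) by 5 → (-10, -5)
Step 2: Translate by (4, 0) → (-6, -5)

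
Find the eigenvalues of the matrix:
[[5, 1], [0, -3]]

Characteristic equation: det(A - λI) = 0
λ² - (trace)λ + (det) = 0
trace = 5 + -3 = 2, det = (5)(-3) - (1)(0) = -15
λ² - (2)λ + (-15) = 0
λ = (2 ± √((2)² - 4·(-15))) / 2 = (2 ± √64) / 2
Solving: λ = -3, 5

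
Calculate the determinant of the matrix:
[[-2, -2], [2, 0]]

For a 2×2 matrix [[a, b], [c, d]], det = ad - bc
det = (-2)(0) - (-2)(2) = 0 - -4 = 4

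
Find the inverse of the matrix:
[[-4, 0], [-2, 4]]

For [[a,b],[c,d]], inverse = (1/det)·[[d,-b],[-c,a]]
det = (-4)(4) - (0)(-2) = -16 - 0 = -16
Inverse = (1/-16)·[[4, 0], [2, -4]]
= [[-1/4, 0], [-1/8, 1/4]]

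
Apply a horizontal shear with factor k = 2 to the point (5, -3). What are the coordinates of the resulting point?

Shear matrix for horizontal shear with factor k = 2:
[[1, 2], [0, 1]]
Result: (5, -3) → (-1, -3)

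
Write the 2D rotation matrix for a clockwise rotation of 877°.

Rotation matrix formula: [[cos θ, -sin θ], [sin θ, cos θ]]
A clockwise rotation by 877° is equivalent to a counterclockwise rotation by -877°.
For θ = -877°:
cos(-877°) = -0.9205
sin(-877°) = -0.3907
Result: [[-0.9205, 0.3907], [-0.3907, -0.9205]]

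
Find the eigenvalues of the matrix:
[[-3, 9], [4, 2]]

Characteristic equation: det(A - λI) = 0
λ² - (trace)λ + (det) = 0
trace = -3 + 2 = -1, det = (-3)(2) - (9)(4) = -42
λ² - (-1)λ + (-42) = 0
λ = (-1 ± √((-1)² - 4·(-42))) / 2 = (-1 ± √169) / 2
Solving: λ = -7, 6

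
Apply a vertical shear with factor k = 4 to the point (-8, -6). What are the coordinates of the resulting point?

Shear matrix for vertical shear with factor k = 4:
[[1, 0], [4, 1]]
Result: (-8, -6) → (-8, -38)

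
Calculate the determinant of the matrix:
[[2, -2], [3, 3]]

For a 2×2 matrix [[a, b], [c, d]], det = ad - bc
det = (2)(3) - (-2)(3) = 6 - -6 = 12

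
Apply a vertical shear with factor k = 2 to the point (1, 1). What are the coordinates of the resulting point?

Shear matrix for vertical shear with factor k = 2:
[[1, 0], [2, 1]]
Result: (1, 1) → (1, 3)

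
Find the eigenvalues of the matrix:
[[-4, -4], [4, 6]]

Characteristic equation: det(A - λI) = 0
λ² - (trace)λ + (det) = 0
trace = -4 + 6 = 2, det = (-4)(6) - (-4)(4) = -8
λ² - (2)λ + (-8) = 0
λ = (2 ± √((2)² - 4·(-8))) / 2 = (2 ± √36) / 2
Solving: λ = -2, 4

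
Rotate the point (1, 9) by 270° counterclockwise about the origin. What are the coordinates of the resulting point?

Rotation matrix for 270°: [[cos 270°, -sin 270°], [sin 270°, cos 270°]] = [[0, 1], [-1, 0]]
[[0, 1], [-1, 0]] × [1, 9]ᵀ = [9, -1]ᵀ
Result: (9, -1)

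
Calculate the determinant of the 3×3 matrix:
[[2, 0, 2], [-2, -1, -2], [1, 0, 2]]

Expansion along first row:
det = 2·det([[-1,-2],[0,2]]) - 0·det([[-2,-2],[1,2]]) + 2·det([[-2,-1],[1,0]])
    = 2·(-1·2 - -2·0) - 0·(-2·2 - -2·1) + 2·(-2·0 - -1·1)
    = 2·-2 - 0·-2 + 2·1
    = -4 + 0 + 2 = -2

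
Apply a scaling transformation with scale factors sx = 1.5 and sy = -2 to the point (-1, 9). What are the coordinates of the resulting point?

Scaling matrix:
[[1.50, 0], [0, -2]]
Result: (-1 × 1.5, 9 × -2) = (-1.5, -18)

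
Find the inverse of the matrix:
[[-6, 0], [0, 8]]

For [[a,b],[c,d]], inverse = (1/det)·[[d,-b],[-c,a]]
det = (-6)(8) - (0)(0) = -48 - 0 = -48
Inverse = (1/-48)·[[8, 0], [0, -6]]
= [[-1/6, 0], [0, 1/8]]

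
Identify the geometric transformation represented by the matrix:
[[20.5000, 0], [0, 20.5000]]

This matrix represents: uniform scaling by factor 20.5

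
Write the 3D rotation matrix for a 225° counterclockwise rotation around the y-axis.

Rotation matrix for counterclockwise 225° around y-axis:
cos(225°) = -√2/2, sin(225°) = -√2/2
Result: [[-√2/2, 0, -√2/2], [0, 1, 0], [√2/2, 0, -√2/2]]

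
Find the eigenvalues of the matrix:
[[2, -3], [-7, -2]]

Characteristic equation: det(A - λI) = 0
λ² - (trace)λ + (det) = 0
trace = 2 + -2 = 0, det = (2)(-2) - (-3)(-7) = -25
λ² - (0)λ + (-25) = 0
λ = (0 ± √((0)² - 4·(-25))) / 2 = (0 ± √100) / 2
Solving: λ = -5, 5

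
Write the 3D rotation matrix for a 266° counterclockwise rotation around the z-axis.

Rotation matrix for counterclockwise 266° around z-axis:
cos(266°) = -0.0698, sin(266°) = -0.9976
Result: [[-0.0698, 0.9976, 0], [-0.9976, -0.0698, 0], [0, 0, 1]]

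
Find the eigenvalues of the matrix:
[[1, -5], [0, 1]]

Characteristic equation: det(A - λI) = 0
λ² - (trace)λ + (det) = 0
trace = 1 + 1 = 2, det = (1)(1) - (-5)(0) = 1
λ² - (2)λ + (1) = 0
λ = (2 ± √((2)² - 4·(1))) / 2 = (2 ± √0) / 2
Solving: λ = 1, 1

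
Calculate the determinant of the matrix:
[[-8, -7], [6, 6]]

For a 2×2 matrix [[a, b], [c, d]], det = ad - bc
det = (-8)(6) - (-7)(6) = -48 - -42 = -6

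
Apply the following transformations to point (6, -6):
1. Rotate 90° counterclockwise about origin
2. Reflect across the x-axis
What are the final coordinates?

Step 1: Rotate 90° → (6, 6)
Step 2: Reflect across x-axis → (6, -6)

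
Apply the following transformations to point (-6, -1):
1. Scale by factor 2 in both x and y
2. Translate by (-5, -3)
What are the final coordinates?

Step 1: Scale (-6, -1) by 2 → (-12, -2)
Step 2: Translate by (-5, -3) → (-17, -5)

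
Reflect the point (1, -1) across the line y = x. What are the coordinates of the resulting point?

Reflection across line y = x: (1, -1) → (-1, 1)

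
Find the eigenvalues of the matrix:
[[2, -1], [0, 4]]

Characteristic equation: det(A - λI) = 0
λ² - (trace)λ + (det) = 0
trace = 2 + 4 = 6, det = (2)(4) - (-1)(0) = 8
λ² - (6)λ + (8) = 0
λ = (6 ± √((6)² - 4·(8))) / 2 = (6 ± √4) / 2
Solving: λ = 2, 4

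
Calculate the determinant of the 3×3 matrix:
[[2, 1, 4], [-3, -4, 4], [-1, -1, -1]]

Expansion along first row:
det = 2·det([[-4,4],[-1,-1]]) - 1·det([[-3,4],[-1,-1]]) + 4·det([[-3,-4],[-1,-1]])
    = 2·(-4·-1 - 4·-1) - 1·(-3·-1 - 4·-1) + 4·(-3·-1 - -4·-1)
    = 2·8 - 1·7 + 4·-1
    = 16 + -7 + -4 = 5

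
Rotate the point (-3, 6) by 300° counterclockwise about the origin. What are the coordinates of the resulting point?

Rotation matrix for 300°: [[cos 300°, -sin 300°], [sin 300°, cos 300°]] ≈ [[0.500000, 0.866025], [-0.866025, 0.500000]]
[[0.500000, 0.866025], [-0.866025, 0.500000]] × [-3, 6]ᵀ ≈ [3.6962, 5.5981]ᵀ
Result: (3.6962, 5.5981)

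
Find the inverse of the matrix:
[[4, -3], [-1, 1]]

For [[a,b],[c,d]], inverse = (1/det)·[[d,-b],[-c,a]]
det = (4)(1) - (-3)(-1) = 4 - 3 = 1
Inverse = [[1, 3], [1, 4]]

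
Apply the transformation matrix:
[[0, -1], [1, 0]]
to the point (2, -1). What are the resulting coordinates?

Matrix multiplication:
[[0, -1], [1, 0]] × [2, -1]ᵀ
= [(0)(2) + (-1)(-1), (1)(2) + (0)(-1)]ᵀ
= [1, 2]ᵀ
Result: (1, 2)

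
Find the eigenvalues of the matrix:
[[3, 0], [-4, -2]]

Characteristic equation: det(A - λI) = 0
λ² - (trace)λ + (det) = 0
trace = 3 + -2 = 1, det = (3)(-2) - (0)(-4) = -6
λ² - (1)λ + (-6) = 0
λ = (1 ± √((1)² - 4·(-6))) / 2 = (1 ± √25) / 2
Solving: λ = -2, 3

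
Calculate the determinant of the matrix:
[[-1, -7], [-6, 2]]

For a 2×2 matrix [[a, b], [c, d]], det = ad - bc
det = (-1)(2) - (-7)(-6) = -2 - 42 = -44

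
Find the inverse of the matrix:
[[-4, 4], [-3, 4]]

For [[a,b],[c,d]], inverse = (1/det)·[[d,-b],[-c,a]]
det = (-4)(4) - (4)(-3) = -16 - -12 = -4
Inverse = (1/-4)·[[4, -4], [3, -4]]
= [[-1, 1], [-3/4, 1]]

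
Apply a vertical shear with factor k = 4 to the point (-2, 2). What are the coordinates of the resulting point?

Shear matrix for vertical shear with factor k = 4:
[[1, 0], [4, 1]]
Result: (-2, 2) → (-2, -6)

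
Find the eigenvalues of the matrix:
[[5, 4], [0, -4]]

Characteristic equation: det(A - λI) = 0
λ² - (trace)λ + (det) = 0
trace = 5 + -4 = 1, det = (5)(-4) - (4)(0) = -20
λ² - (1)λ + (-20) = 0
λ = (1 ± √((1)² - 4·(-20))) / 2 = (1 ± √81) / 2
Solving: λ = -4, 5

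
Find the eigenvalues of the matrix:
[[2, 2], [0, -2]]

Characteristic equation: det(A - λI) = 0
λ² - (trace)λ + (det) = 0
trace = 2 + -2 = 0, det = (2)(-2) - (2)(0) = -4
λ² - (0)λ + (-4) = 0
λ = (0 ± √((0)² - 4·(-4))) / 2 = (0 ± √16) / 2
Solving: λ = -2, 2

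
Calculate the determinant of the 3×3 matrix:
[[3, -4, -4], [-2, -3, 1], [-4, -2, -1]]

Expansion along first row:
det = 3·det([[-3,1],[-2,-1]]) - -4·det([[-2,1],[-4,-1]]) + -4·det([[-2,-3],[-4,-2]])
    = 3·(-3·-1 - 1·-2) - -4·(-2·-1 - 1·-4) + -4·(-2·-2 - -3·-4)
    = 3·5 - -4·6 + -4·-8
    = 15 + 24 + 32 = 71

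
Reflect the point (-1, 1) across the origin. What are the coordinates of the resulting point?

Reflection across origin: (-1, 1) → (1, -1)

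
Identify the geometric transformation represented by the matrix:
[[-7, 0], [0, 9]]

This matrix represents: non-uniform scaling by sx = -7, sy = 9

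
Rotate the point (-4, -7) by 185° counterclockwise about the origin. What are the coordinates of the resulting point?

Rotation matrix for 185°: [[cos 185°, -sin 185°], [sin 185°, cos 185°]] ≈ [[-0.996195, 0.087156], [-0.087156, -0.996195]]
[[-0.996195, 0.087156], [-0.087156, -0.996195]] × [-4, -7]ᵀ ≈ [3.3747, 7.3220]ᵀ
Result: (3.3747, 7.3220)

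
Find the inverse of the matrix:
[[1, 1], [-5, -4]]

For [[a,b],[c,d]], inverse = (1/det)·[[d,-b],[-c,a]]
det = (1)(-4) - (1)(-5) = -4 - -5 = 1
Inverse = [[-4, -1], [5, 1]]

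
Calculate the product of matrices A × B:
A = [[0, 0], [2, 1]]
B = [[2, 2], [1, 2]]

Matrix multiplication:
C[0][0] = 0×2 + 0×1 = 0
C[0][1] = 0×2 + 0×2 = 0
C[1][0] = 2×2 + 1×1 = 5
C[1][1] = 2×2 + 1×2 = 6
Result: [[0, 0], [5, 6]]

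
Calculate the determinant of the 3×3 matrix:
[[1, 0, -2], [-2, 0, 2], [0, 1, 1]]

Expansion along first row:
det = 1·det([[0,2],[1,1]]) - 0·det([[-2,2],[0,1]]) + -2·det([[-2,0],[0,1]])
    = 1·(0·1 - 2·1) - 0·(-2·1 - 2·0) + -2·(-2·1 - 0·0)
    = 1·-2 - 0·-2 + -2·-2
    = -2 + 0 + 4 = 2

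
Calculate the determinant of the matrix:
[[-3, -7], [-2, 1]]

For a 2×2 matrix [[a, b], [c, d]], det = ad - bc
det = (-3)(1) - (-7)(-2) = -3 - 14 = -17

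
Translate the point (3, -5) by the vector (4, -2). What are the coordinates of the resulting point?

Translation by (4, -2) (homogeneous matrix [[1, 0, 4], [0, 1, -2], [0, 0, 1]]):
x' = 3 + 4 = 7
y' = -5 + -2 = -7
Result: (7, -7)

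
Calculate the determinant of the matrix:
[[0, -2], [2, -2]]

For a 2×2 matrix [[a, b], [c, d]], det = ad - bc
det = (0)(-2) - (-2)(2) = 0 - -4 = 4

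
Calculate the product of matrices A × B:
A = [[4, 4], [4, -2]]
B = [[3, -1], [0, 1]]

Matrix multiplication:
C[0][0] = 4×3 + 4×0 = 12
C[0][1] = 4×-1 + 4×1 = 0
C[1][0] = 4×3 + -2×0 = 12
C[1][1] = 4×-1 + -2×1 = -6
Result: [[12, 0], [12, -6]]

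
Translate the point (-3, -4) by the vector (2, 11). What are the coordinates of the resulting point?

Translation by (2, 11) (homogeneous matrix [[1, 0, 2], [0, 1, 11], [0, 0, 1]]):
x' = -3 + 2 = -1
y' = -4 + 11 = 7
Result: (-1, 7)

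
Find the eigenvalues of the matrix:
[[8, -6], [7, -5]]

Characteristic equation: det(A - λI) = 0
λ² - (trace)λ + (det) = 0
trace = 8 + -5 = 3, det = (8)(-5) - (-6)(7) = 2
λ² - (3)λ + (2) = 0
λ = (3 ± √((3)² - 4·(2))) / 2 = (3 ± √1) / 2
Solving: λ = 1, 2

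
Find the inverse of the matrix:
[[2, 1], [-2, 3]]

For [[a,b],[c,d]], inverse = (1/det)·[[d,-b],[-c,a]]
det = (2)(3) - (1)(-2) = 6 - -2 = 8
Inverse = (1/8)·[[3, -1], [2, 2]]
= [[3/8, -1/8], [1/4, 1/4]]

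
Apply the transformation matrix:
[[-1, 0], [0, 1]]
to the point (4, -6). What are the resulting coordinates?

Matrix multiplication:
[[-1, 0], [0, 1]] × [4, -6]ᵀ
= [(-1)(4) + (0)(-6), (0)(4) + (1)(-6)]ᵀ
= [-4, -6]ᵀ
Result: (-4, -6)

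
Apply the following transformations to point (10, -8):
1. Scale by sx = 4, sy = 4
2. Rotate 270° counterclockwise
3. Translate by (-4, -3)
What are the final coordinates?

Step 1: Scale → (40, -32)
Step 2: Rotate 270° → (-32, -40)
Step 3: Translate → (-36, -43)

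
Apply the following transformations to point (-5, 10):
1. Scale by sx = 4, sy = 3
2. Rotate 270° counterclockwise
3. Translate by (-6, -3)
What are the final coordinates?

Step 1: Scale → (-20, 30)
Step 2: Rotate 270° → (30, 20)
Step 3: Translate → (24, 17)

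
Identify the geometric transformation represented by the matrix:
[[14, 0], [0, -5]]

This matrix represents: non-uniform scaling by sx = 14, sy = -5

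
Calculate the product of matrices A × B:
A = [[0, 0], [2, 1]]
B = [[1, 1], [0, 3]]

Matrix multiplication:
C[0][0] = 0×1 + 0×0 = 0
C[0][1] = 0×1 + 0×3 = 0
C[1][0] = 2×1 + 1×0 = 2
C[1][1] = 2×1 + 1×3 = 5
Result: [[0, 0], [2, 5]]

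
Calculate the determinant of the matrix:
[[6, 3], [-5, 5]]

For a 2×2 matrix [[a, b], [c, d]], det = ad - bc
det = (6)(5) - (3)(-5) = 30 - -15 = 45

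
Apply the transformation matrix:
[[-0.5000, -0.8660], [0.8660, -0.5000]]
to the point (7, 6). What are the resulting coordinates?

Matrix multiplication:
[[-0.5000, -0.8660], [0.8660, -0.5000]] × [7, 6]ᵀ
= [(-0.5000)(7) + (-0.8660)(6), (0.8660)(7) + (-0.5000)(6)]ᵀ
= [-8.6960, 3.0620]ᵀ
Result: (-8.6960, 3.0620)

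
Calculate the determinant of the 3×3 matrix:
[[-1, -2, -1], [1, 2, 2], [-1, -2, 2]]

Expansion along first row:
det = -1·det([[2,2],[-2,2]]) - -2·det([[1,2],[-1,2]]) + -1·det([[1,2],[-1,-2]])
    = -1·(2·2 - 2·-2) - -2·(1·2 - 2·-1) + -1·(1·-2 - 2·-1)
    = -1·8 - -2·4 + -1·0
    = -8 + 8 + 0 = 0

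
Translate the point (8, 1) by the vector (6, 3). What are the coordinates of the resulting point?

Translation by (6, 3) (homogeneous matrix [[1, 0, 6], [0, 1, 3], [0, 0, 1]]):
x' = 8 + 6 = 14
y' = 1 + 3 = 4
Result: (14, 4)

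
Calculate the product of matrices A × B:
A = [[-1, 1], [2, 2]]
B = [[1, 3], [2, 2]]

Matrix multiplication:
C[0][0] = -1×1 + 1×2 = 1
C[0][1] = -1×3 + 1×2 = -1
C[1][0] = 2×1 + 2×2 = 6
C[1][1] = 2×3 + 2×2 = 10
Result: [[1, -1], [6, 10]]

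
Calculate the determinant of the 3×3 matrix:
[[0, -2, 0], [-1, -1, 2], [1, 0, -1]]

Expansion along first row:
det = 0·det([[-1,2],[0,-1]]) - -2·det([[-1,2],[1,-1]]) + 0·det([[-1,-1],[1,0]])
    = 0·(-1·-1 - 2·0) - -2·(-1·-1 - 2·1) + 0·(-1·0 - -1·1)
    = 0·1 - -2·-1 + 0·1
    = 0 + -2 + 0 = -2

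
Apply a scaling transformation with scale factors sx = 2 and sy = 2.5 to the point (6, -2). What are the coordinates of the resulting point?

Scaling matrix:
[[2, 0], [0, 2.50]]
Result: (6 × 2, -2 × 2.5) = (12, -5)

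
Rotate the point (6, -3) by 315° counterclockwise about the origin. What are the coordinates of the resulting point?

Rotation matrix for 315°: [[cos 315°, -sin 315°], [sin 315°, cos 315°]] ≈ [[0.707107, 0.707107], [-0.707107, 0.707107]]
[[0.707107, 0.707107], [-0.707107, 0.707107]] × [6, -3]ᵀ ≈ [2.1213, -6.3640]ᵀ
Result: (2.1213, -6.3640)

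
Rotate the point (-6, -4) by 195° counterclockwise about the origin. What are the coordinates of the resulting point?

Rotation matrix for 195°: [[cos 195°, -sin 195°], [sin 195°, cos 195°]] ≈ [[-0.965926, 0.258819], [-0.258819, -0.965926]]
[[-0.965926, 0.258819], [-0.258819, -0.965926]] × [-6, -4]ᵀ ≈ [4.7603, 5.4166]ᵀ
Result: (4.7603, 5.4166)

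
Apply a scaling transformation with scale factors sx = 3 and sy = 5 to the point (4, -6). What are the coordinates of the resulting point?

Scaling matrix:
[[3, 0], [0, 5]]
Result: (4 × 3, -6 × 5) = (12, -30)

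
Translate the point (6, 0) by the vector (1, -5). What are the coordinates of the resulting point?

Translation by (1, -5) (homogeneous matrix [[1, 0, 1], [0, 1, -5], [0, 0, 1]]):
x' = 6 + 1 = 7
y' = 0 + -5 = -5
Result: (7, -5)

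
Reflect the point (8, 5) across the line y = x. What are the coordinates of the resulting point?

Reflection across line y = x: (8, 5) → (5, 8)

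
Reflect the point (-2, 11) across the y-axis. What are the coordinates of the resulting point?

Reflection across y-axis: (-2, 11) → (2, 11)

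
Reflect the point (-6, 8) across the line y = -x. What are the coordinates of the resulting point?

Reflection across line y = -x: (-6, 8) → (-8, 6)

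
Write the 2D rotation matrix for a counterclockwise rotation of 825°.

Rotation matrix formula: [[cos θ, -sin θ], [sin θ, cos θ]]
For θ = 825°:
cos(825°) = -0.2588
sin(825°) = 0.9659
Result: [[-0.2588, -0.9659], [0.9659, -0.2588]]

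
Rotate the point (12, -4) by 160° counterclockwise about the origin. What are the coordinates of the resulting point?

Rotation matrix for 160°: [[cos 160°, -sin 160°], [sin 160°, cos 160°]] ≈ [[-0.939693, -0.342020], [0.342020, -0.939693]]
[[-0.939693, -0.342020], [0.342020, -0.939693]] × [12, -4]ᵀ ≈ [-9.9082, 7.8630]ᵀ
Result: (-9.9082, 7.8630)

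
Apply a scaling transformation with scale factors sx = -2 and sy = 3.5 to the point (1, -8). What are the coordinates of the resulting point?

Scaling matrix:
[[-2, 0], [0, 3.50]]
Result: (1 × -2, -8 × 3.5) = (-2, -28)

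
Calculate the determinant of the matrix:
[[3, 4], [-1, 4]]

For a 2×2 matrix [[a, b], [c, d]], det = ad - bc
det = (3)(4) - (4)(-1) = 12 - -4 = 16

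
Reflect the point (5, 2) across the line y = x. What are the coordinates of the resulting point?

Reflection across line y = x: (5, 2) → (2, 5)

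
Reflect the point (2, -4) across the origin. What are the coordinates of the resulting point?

Reflection across origin: (2, -4) → (-2, 4)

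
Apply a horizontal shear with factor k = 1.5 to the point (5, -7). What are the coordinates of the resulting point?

Shear matrix for horizontal shear with factor k = 1.5:
[[1, 1.50], [0, 1]]
Result: (5, -7) → (-5.5, -7)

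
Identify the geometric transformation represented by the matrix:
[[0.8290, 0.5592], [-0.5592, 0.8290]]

This matrix represents: rotation by 326° counterclockwise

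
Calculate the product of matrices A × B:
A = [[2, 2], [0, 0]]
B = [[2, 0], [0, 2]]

Matrix multiplication:
C[0][0] = 2×2 + 2×0 = 4
C[0][1] = 2×0 + 2×2 = 4
C[1][0] = 0×2 + 0×0 = 0
C[1][1] = 0×0 + 0×2 = 0
Result: [[4, 4], [0, 0]]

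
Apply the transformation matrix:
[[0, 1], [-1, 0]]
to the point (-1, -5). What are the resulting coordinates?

Matrix multiplication:
[[0, 1], [-1, 0]] × [-1, -5]ᵀ
= [(0)(-1) + (1)(-5), (-1)(-1) + (0)(-5)]ᵀ
= [-5, 1]ᵀ
Result: (-5, 1)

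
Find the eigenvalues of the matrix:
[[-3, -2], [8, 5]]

Characteristic equation: det(A - λI) = 0
λ² - (trace)λ + (det) = 0
trace = -3 + 5 = 2, det = (-3)(5) - (-2)(8) = 1
λ² - (2)λ + (1) = 0
λ = (2 ± √((2)² - 4·(1))) / 2 = (2 ± √0) / 2
Solving: λ = 1, 1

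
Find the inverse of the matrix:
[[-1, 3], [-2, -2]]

For [[a,b],[c,d]], inverse = (1/det)·[[d,-b],[-c,a]]
det = (-1)(-2) - (3)(-2) = 2 - -6 = 8
Inverse = (1/8)·[[-2, -3], [2, -1]]
= [[-1/4, -3/8], [1/4, -1/8]]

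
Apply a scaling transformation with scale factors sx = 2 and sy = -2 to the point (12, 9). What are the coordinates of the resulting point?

Scaling matrix:
[[2, 0], [0, -2]]
Result: (12 × 2, 9 × -2) = (24, -18)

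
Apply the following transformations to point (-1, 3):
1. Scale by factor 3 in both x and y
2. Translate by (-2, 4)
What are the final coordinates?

Step 1: Scale (-1, 3) by 3 → (-3, 9)
Step 2: Translate by (-2, 4) → (-5, 13)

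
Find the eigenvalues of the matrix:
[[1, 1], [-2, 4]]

Characteristic equation: det(A - λI) = 0
λ² - (trace)λ + (det) = 0
trace = 1 + 4 = 5, det = (1)(4) - (1)(-2) = 6
λ² - (5)λ + (6) = 0
λ = (5 ± √((5)² - 4·(6))) / 2 = (5 ± √1) / 2
Solving: λ = 2, 3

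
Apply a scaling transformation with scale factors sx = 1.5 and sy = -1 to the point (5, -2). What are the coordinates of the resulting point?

Scaling matrix:
[[1.50, 0], [0, -1]]
Result: (5 × 1.5, -2 × -1) = (7.5, 2)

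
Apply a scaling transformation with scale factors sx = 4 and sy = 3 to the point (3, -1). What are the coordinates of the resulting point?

Scaling matrix:
[[4, 0], [0, 3]]
Result: (3 × 4, -1 × 3) = (12, -3)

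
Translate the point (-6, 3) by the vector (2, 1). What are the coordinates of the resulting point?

Translation by (2, 1) (homogeneous matrix [[1, 0, 2], [0, 1, 1], [0, 0, 1]]):
x' = -6 + 2 = -4
y' = 3 + 1 = 4
Result: (-4, 4)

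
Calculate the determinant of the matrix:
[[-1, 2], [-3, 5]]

For a 2×2 matrix [[a, b], [c, d]], det = ad - bc
det = (-1)(5) - (2)(-3) = -5 - -6 = 1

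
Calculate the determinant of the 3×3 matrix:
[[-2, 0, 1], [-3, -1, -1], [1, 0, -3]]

Expansion along first row:
det = -2·det([[-1,-1],[0,-3]]) - 0·det([[-3,-1],[1,-3]]) + 1·det([[-3,-1],[1,0]])
    = -2·(-1·-3 - -1·0) - 0·(-3·-3 - -1·1) + 1·(-3·0 - -1·1)
    = -2·3 - 0·10 + 1·1
    = -6 + 0 + 1 = -5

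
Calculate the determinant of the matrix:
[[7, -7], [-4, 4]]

For a 2×2 matrix [[a, b], [c, d]], det = ad - bc
det = (7)(4) - (-7)(-4) = 28 - 28 = 0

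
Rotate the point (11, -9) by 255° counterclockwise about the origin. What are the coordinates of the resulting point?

Rotation matrix for 255°: [[cos 255°, -sin 255°], [sin 255°, cos 255°]] ≈ [[-0.258819, 0.965926], [-0.965926, -0.258819]]
[[-0.258819, 0.965926], [-0.965926, -0.258819]] × [11, -9]ᵀ ≈ [-11.5403, -8.2958]ᵀ
Result: (-11.5403, -8.2958)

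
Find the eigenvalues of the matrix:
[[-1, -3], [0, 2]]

Characteristic equation: det(A - λI) = 0
λ² - (trace)λ + (det) = 0
trace = -1 + 2 = 1, det = (-1)(2) - (-3)(0) = -2
λ² - (1)λ + (-2) = 0
λ = (1 ± √((1)² - 4·(-2))) / 2 = (1 ± √9) / 2
Solving: λ = -1, 2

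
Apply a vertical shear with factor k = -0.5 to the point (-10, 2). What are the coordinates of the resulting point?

Shear matrix for vertical shear with factor k = -0.5:
[[1, 0], [-0.50, 1]]
Result: (-10, 2) → (-10, 7)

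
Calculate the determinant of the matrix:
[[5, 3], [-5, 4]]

For a 2×2 matrix [[a, b], [c, d]], det = ad - bc
det = (5)(4) - (3)(-5) = 20 - -15 = 35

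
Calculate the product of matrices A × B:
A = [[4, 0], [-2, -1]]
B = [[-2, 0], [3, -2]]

Matrix multiplication:
C[0][0] = 4×-2 + 0×3 = -8
C[0][1] = 4×0 + 0×-2 = 0
C[1][0] = -2×-2 + -1×3 = 1
C[1][1] = -2×0 + -1×-2 = 2
Result: [[-8, 0], [1, 2]]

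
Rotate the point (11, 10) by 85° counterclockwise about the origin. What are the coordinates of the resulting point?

Rotation matrix for 85°: [[cos 85°, -sin 85°], [sin 85°, cos 85°]] ≈ [[0.087156, -0.996195], [0.996195, 0.087156]]
[[0.087156, -0.996195], [0.996195, 0.087156]] × [11, 10]ᵀ ≈ [-9.0032, 11.8297]ᵀ
Result: (-9.0032, 11.8297)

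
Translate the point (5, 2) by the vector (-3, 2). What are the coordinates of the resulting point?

Translation by (-3, 2) (homogeneous matrix [[1, 0, -3], [0, 1, 2], [0, 0, 1]]):
x' = 5 + -3 = 2
y' = 2 + 2 = 4
Result: (2, 4)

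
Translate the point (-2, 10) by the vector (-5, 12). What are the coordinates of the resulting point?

Translation by (-5, 12) (homogeneous matrix [[1, 0, -5], [0, 1, 12], [0, 0, 1]]):
x' = -2 + -5 = -7
y' = 10 + 12 = 22
Result: (-7, 22)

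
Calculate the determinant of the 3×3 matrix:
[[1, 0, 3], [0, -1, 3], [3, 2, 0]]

Expansion along first row:
det = 1·det([[-1,3],[2,0]]) - 0·det([[0,3],[3,0]]) + 3·det([[0,-1],[3,2]])
    = 1·(-1·0 - 3·2) - 0·(0·0 - 3·3) + 3·(0·2 - -1·3)
    = 1·-6 - 0·-9 + 3·3
    = -6 + 0 + 9 = 3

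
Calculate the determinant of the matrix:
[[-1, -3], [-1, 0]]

For a 2×2 matrix [[a, b], [c, d]], det = ad - bc
det = (-1)(0) - (-3)(-1) = 0 - 3 = -3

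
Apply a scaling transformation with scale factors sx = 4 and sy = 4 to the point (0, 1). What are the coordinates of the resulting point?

Scaling matrix:
[[4, 0], [0, 4]]
Result: (0 × 4, 1 × 4) = (0, 4)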